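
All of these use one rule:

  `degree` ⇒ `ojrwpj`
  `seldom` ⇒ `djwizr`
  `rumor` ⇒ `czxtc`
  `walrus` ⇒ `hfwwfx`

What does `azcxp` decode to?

A repeating key of period 2 is used — shifts +11, +5 over and over.
Undoing it on azcxp: a−11=p, z−5=u, c−11=r, x−5=s, p−11=e.

purse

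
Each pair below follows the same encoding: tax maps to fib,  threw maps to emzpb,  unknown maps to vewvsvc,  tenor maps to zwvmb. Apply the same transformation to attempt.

The output letters match the input read backwards, each shifted +8: tax reversed is xat. Read the word backwards and shift each letter +8.
Applying it to attempt: reverse → tpmetta; then shift: t+8=b, p+8=x, m+8=u, e+8=m, t+8=b, t+8=b, a+8=i.

bxumbbi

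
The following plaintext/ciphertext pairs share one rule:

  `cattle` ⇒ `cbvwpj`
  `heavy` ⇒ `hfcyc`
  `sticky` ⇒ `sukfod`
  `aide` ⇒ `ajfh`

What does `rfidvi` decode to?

regard

In cattle: c→c is +0, a→b is +1, t→v is +2, t→w is +3 — the shift increases by 1 each position. The shift increases by 1 at each position, starting from +0: 0, 1, 2, ….
Undoing it on rfidvi: r−0=r, f−1=e, i−2=g, d−3=a, v−4=r, i−5=d.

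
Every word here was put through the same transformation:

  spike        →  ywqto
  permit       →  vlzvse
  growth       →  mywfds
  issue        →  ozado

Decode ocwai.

ivory

In spike: s→y is +6, p→w is +7, i→q is +8, k→t is +9 — the shift increases by 1 each position. Each letter shifts forward by (position + 6), i.e. 6, 7, 8, … — the shift grows by one for each successive letter.
Decoding ocwai: o−6=i, c−7=v, w−8=o, a−9=r, i−10=y.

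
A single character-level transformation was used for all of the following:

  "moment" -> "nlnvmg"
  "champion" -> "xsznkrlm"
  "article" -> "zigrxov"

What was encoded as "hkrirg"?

Each letter is replaced by its mirror in the alphabet: a↔z, b↔y, c↔x, and so on (the Atbash cipher).
Reversing it on hkrirg: h↔s, k↔p, r↔i, i↔r, r↔i, g↔t.

spirit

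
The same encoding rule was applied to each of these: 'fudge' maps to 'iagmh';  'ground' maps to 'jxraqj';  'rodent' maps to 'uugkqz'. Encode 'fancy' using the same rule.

Shifts by position in fudge: pos 0: f→i (+3), pos 1: u→a (+6), pos 2: d→g (+3), pos 3: g→m (+6) — repeating every 2. A repeating key of period 2 is used — shifts +3, +6 over and over.
On fancy: f+3=i, a+6=g, n+3=q, c+6=i, y+3=b.

igqib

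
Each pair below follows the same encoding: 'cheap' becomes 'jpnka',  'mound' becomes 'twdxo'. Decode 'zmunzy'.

In cheap: c→j is +7, h→p is +8, e→n is +9, a→k is +10 — the shift increases by 1 each position. Each letter shifts forward by (position + 7), i.e. 7, 8, 9, … — the shift grows by one for each successive letter.
Undoing it on zmunzy: z−7=s, m−8=e, u−9=l, n−10=d, z−11=o, y−12=m.

seldom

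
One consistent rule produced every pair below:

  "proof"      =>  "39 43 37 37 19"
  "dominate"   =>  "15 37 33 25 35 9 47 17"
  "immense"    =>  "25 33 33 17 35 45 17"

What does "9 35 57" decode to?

any

p(#16)→39 and r(#18)→43: differences scale by 2, so n = 2·pos + 7. The formula is n = 2×(alphabet index, a=1) + 7.
Undoing it on 9 35 57: 9→(9−7)÷2=1=a, 35→(35−7)÷2=14=n, 57→(57−7)÷2=25=y.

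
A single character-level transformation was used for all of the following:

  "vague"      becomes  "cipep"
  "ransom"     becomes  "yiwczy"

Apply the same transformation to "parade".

wiakoq

Letter i (0-indexed) is shifted by i+7, so successive shifts are 7, 8, 9, ….
Applying it to parade: p+7=w, a+8=i, r+9=a, a+10=k, d+11=o, e+12=q.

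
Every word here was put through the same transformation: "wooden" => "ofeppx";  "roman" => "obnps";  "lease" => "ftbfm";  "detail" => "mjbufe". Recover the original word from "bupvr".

The output letters match the input read backwards, each shifted +1: wooden reversed is nedoow. Read the word backwards and shift each letter +1.
Decoding bupvr: shift back: b−1=a, u−1=t, p−1=o, v−1=u, r−1=q → atouq; then reverse → quota.

quota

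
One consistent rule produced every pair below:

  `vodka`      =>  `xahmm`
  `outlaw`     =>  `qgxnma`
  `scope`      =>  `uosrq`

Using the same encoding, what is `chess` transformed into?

The shifts repeat in a cycle of length 3: positions 0,1,… shift by +2, +12, +4, then the pattern repeats.
On chess: c+2=e, h+12=t, e+4=i, s+2=u, s+12=e.

etiue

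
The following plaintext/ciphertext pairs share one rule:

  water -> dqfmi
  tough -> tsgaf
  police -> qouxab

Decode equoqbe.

species

The output letters match the input read backwards, each shifted +12: water reversed is retaw. Two steps: reverse the string, then apply a Caesar shift of +12.
Undoing it on equoqbe: shift back: e−12=s, q−12=e, u−12=i, o−12=c, q−12=e, b−12=p, e−12=s → seiceps; then reverse → species.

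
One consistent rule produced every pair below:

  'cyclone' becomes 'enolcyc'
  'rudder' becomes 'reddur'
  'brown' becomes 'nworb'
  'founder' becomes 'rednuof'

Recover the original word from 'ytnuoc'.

county

The word is simply reversed.
Reversing it on ytnuoc: then reverse → county.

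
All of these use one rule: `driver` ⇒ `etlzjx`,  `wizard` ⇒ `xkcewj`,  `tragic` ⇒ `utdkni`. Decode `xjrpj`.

In driver: d→e is +1, r→t is +2, i→l is +3, v→z is +4 — the shift increases by 1 each position. The shift increases by 1 at each position, starting from +1: 1, 2, 3, ….
Undoing it on xjrpj: x−1=w, j−2=h, r−3=o, p−4=l, j−5=e.

whole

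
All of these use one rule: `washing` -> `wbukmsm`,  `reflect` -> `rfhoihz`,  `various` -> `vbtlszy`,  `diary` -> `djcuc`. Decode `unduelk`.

In washing: w→w is +0, a→b is +1, s→u is +2, h→k is +3 — the shift increases by 1 each position. The shift increases by 1 at each position, starting from +0: 0, 1, 2, ….
Reversing it on unduelk: u−0=u, n−1=m, d−2=b, u−3=r, e−4=a, l−5=g, k−6=e.

umbrage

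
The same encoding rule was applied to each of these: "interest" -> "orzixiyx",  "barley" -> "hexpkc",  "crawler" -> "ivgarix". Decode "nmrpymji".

hillside

Shifts by position in interest: pos 0: i→o (+6), pos 1: n→r (+4), pos 2: t→z (+6), pos 3: e→i (+4) — repeating every 2. It's a Vigenère-style cipher with numeric key [6,4]: position i shifts by key[i mod 2].
Decoding nmrpymji: n−6=h, m−4=i, r−6=l, p−4=l, y−6=s, m−4=i, j−6=d, i−4=e.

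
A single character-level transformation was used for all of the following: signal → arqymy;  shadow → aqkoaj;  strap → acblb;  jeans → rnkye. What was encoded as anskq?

seize

Each letter shifts forward by (position + 8), i.e. 8, 9, 10, … — the shift grows by one for each successive letter.
Undoing it on anskq: a−8=s, n−9=e, s−10=i, k−11=z, q−12=e.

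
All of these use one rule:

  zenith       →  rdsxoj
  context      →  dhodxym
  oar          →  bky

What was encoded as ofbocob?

The output letters match the input read backwards, each shifted +10: zenith reversed is htinez. The word is reversed, then every letter is shifted forward by 10.
Reversing it on ofbocob: shift back: o−10=e, f−10=v, b−10=r, o−10=e, c−10=s, o−10=e, b−10=r → evreser; then reverse → reserve.

reserve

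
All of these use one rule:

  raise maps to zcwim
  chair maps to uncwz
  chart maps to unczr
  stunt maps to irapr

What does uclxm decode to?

cable

Treating letters as 0–25, the rule is x ↦ 9x + 2 (mod 26).
Reversing it on uclxm: u(20)→3·(20−2)≡2=c; c(2)→3·(2−2)≡0=a; l(11)→3·(11−2)≡1=b; x(23)→3·(23−2)≡11=l; m(12)→3·(12−2)≡4=e (all mod 26).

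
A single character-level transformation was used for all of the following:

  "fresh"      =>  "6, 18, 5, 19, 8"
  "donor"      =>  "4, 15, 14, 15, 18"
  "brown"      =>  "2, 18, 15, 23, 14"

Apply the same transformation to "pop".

16, 15, 16

f is letter #6 and maps to 6: an offset of 0. Letters become their 1-indexed alphabet positions: a=1 … z=26.
On pop: p=16→16, o=15→15, p=16→16.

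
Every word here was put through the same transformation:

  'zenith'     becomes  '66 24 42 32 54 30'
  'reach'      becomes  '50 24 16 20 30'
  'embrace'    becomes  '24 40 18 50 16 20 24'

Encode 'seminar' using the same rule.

The formula is n = 2×(alphabet index, a=1) + 14.
On seminar: s=19→52, e=5→24, m=13→40, i=9→32, n=14→42, a=1→16, r=18→50.

52 24 40 32 42 16 50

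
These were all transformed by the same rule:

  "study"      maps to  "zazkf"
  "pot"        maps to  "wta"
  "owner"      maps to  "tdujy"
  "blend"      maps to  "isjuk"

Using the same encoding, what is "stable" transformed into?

zafisj

Vowels shift forward by 5 and consonants shift forward by 7.
Applying it to stable: s(cons)+7=z, t(cons)+7=a, a(vowel)+5=f, b(cons)+7=i, l(cons)+7=s, e(vowel)+5=j.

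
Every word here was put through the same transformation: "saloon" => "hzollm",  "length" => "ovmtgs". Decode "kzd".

Letters are reflected about the middle of the alphabet (position → 25−position): Atbash.
Reversing it on kzd: k↔p, z↔a, d↔w.

paw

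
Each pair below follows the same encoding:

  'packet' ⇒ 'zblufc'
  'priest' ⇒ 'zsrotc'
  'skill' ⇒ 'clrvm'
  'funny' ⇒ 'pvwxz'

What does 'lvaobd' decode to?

bureau

Shifts by position in packet: pos 0: p→z (+10), pos 1: a→b (+1), pos 2: c→l (+9), pos 3: k→u (+10), pos 4: e→f (+1), pos 5: t→c (+9) — repeating every 3. It's a Vigenère-style cipher with numeric key [10,1,9]: position i shifts by key[i mod 3].
Decoding lvaobd: l−10=b, v−1=u, a−9=r, o−10=e, b−1=a, d−9=u.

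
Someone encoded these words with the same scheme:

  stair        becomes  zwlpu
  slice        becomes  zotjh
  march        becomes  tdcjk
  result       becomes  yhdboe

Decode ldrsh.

eagle

A repeating key of period 3 is used — shifts +7, +3, +11 over and over.
Undoing it on ldrsh: l−7=e, d−3=a, r−11=g, s−7=l, h−3=e.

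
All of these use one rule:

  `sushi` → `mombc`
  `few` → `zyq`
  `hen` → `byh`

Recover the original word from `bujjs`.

Compare letters: s→m is +20, u→o is +20, s→m is +20 — a constant shift. Each letter is shifted forward by 20 in the alphabet (a Caesar shift of +20).
Undoing it on bujjs: b−20=h, u−20=a, j−20=p, j−20=p, s−20=y.

happy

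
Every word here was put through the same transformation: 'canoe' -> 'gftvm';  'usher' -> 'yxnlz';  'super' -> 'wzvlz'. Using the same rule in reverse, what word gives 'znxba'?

Each letter shifts forward by (position + 4), i.e. 4, 5, 6, … — the shift grows by one for each successive letter.
Decoding znxba: z−4=v, n−5=i, x−6=r, b−7=u, a−8=s.

virus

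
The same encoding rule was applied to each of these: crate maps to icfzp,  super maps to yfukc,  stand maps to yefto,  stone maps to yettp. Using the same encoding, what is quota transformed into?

wftzl

Shifts by position in crate: pos 0: c→i (+6), pos 1: r→c (+11), pos 2: a→f (+5), pos 3: t→z (+6), pos 4: e→p (+11) — repeating every 3. It's a Vigenère-style cipher with numeric key [6,11,5]: position i shifts by key[i mod 3].
On quota: q+6=w, u+11=f, o+5=t, t+6=z, a+11=l.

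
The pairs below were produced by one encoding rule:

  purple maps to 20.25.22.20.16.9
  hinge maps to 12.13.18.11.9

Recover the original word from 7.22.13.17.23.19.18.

crimson

Each letter is replaced by its alphabet position (a=1..z=26) + 4.
Reversing it on 7.22.13.17.23.19.18: 7→(7−4)÷1=3=c, 22→(22−4)÷1=18=r, 13→(13−4)÷1=9=i, 17→(17−4)÷1=13=m, 23→(23−4)÷1=19=s, 19→(19−4)÷1=15=o, 18→(18−4)÷1=14=n.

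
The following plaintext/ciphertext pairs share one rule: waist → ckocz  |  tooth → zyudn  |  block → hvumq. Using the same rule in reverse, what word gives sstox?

miner

Shifts by position in waist: pos 0: w→c (+6), pos 1: a→k (+10), pos 2: i→o (+6), pos 3: s→c (+10) — repeating every 2. It's a Vigenère-style cipher with numeric key [6,10]: position i shifts by key[i mod 2].
Decoding sstox: s−6=m, s−10=i, t−6=n, o−10=e, x−6=r.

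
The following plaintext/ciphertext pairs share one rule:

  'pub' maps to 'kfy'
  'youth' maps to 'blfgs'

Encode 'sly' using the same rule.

Each pair mirrors across the alphabet (p↔k, u↔f, b↔y): positions sum to 25. Each letter is replaced by its mirror in the alphabet: a↔z, b↔y, c↔x, and so on (the Atbash cipher).
On sly: s↔h, l↔o, y↔b.

hob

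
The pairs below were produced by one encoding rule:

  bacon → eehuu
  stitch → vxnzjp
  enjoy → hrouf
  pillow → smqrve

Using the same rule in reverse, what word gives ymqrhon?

Letter i (0-indexed) is shifted by i+3, so successive shifts are 3, 4, 5, ….
Undoing it on ymqrhon: y−3=v, m−4=i, q−5=l, r−6=l, h−7=a, o−8=g, n−9=e.

village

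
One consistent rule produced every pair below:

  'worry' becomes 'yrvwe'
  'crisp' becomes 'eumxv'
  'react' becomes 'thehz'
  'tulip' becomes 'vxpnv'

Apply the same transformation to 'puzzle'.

In worry: w→y is +2, o→r is +3, r→v is +4, r→w is +5 — the shift increases by 1 each position. Letter i (0-indexed) is shifted by i+2, so successive shifts are 2, 3, 4, ….
For puzzle: p+2=r, u+3=x, z+4=d, z+5=e, l+6=r, e+7=l.

rxderl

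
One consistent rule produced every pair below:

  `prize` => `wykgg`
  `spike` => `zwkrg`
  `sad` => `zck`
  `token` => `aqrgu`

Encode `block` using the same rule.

The shift depends on letter class: consonant p→w is +7, but vowel i→k is +2. Vowels shift forward by 2 and consonants shift forward by 7.
Applying it to block: b(cons)+7=i, l(cons)+7=s, o(vowel)+2=q, c(cons)+7=j, k(cons)+7=r.

isqjr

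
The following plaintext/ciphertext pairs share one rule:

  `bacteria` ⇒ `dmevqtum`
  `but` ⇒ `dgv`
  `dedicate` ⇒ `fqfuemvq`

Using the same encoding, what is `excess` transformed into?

Vowels shift forward by 12 and consonants shift forward by 2.
On excess: e(vowel)+12=q, x(cons)+2=z, c(cons)+2=e, e(vowel)+12=q, s(cons)+2=u, s(cons)+2=u.

qzequu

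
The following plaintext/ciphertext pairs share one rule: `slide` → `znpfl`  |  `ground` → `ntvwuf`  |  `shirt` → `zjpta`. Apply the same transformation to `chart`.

A repeating key of period 2 is used — shifts +7, +2 over and over.
On chart: c+7=j, h+2=j, a+7=h, r+2=t, t+7=a.

jjhta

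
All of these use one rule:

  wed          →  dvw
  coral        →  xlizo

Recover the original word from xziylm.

Each pair mirrors across the alphabet (w↔d, e↔v, d↔w): positions sum to 25. Letters are reflected about the middle of the alphabet (position → 25−position): Atbash.
Reversing it on xziylm: x↔c, z↔a, i↔r, y↔b, l↔o, m↔n.

carbon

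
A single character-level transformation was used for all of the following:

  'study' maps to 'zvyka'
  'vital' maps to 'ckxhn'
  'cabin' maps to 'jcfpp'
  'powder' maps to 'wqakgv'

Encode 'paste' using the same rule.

Shifts by position in study: pos 0: s→z (+7), pos 1: t→v (+2), pos 2: u→y (+4), pos 3: d→k (+7), pos 4: y→a (+2) — repeating every 3. The shifts repeat in a cycle of length 3: positions 0,1,… shift by +7, +2, +4, then the pattern repeats.
Applying it to paste: p+7=w, a+2=c, s+4=w, t+7=a, e+2=g.

wcwag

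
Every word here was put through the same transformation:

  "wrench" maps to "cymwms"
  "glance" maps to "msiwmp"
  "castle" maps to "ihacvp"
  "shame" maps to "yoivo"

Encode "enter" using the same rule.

kubnb

In wrench: w→c is +6, r→y is +7, e→m is +8, n→w is +9 — the shift increases by 1 each position. Letter i (0-indexed) is shifted by i+6, so successive shifts are 6, 7, 8, ….
On enter: e+6=k, n+7=u, t+8=b, e+9=n, r+10=b.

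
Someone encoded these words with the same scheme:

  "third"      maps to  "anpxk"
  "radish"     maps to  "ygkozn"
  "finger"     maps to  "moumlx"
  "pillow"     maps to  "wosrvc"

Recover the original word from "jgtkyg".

camera

Shifts by position in third: pos 0: t→a (+7), pos 1: h→n (+6), pos 2: i→p (+7), pos 3: r→x (+6) — repeating every 2. The shifts repeat in a cycle of length 2: positions 0,1,… shift by +7, +6, then the pattern repeats.
Decoding jgtkyg: j−7=c, g−6=a, t−7=m, k−6=e, y−7=r, g−6=a.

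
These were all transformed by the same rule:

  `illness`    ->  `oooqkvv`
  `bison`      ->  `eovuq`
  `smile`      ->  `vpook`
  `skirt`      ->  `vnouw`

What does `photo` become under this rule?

skuwu

The rule splits by letter class: vowels +6, consonants +3.
On photo: p(cons)+3=s, h(cons)+3=k, o(vowel)+6=u, t(cons)+3=w, o(vowel)+6=u.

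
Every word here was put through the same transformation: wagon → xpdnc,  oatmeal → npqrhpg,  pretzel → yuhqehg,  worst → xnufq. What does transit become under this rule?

qupcfzq

This is an affine cipher: with a=0,…,z=25, each position x becomes (11x+15) mod 26.
Applying it to transit: t(19)→11·19+15≡16=q; r(17)→11·17+15≡20=u; a(0)→11·0+15≡15=p; n(13)→11·13+15≡2=c; s(18)→11·18+15≡5=f; i(8)→11·8+15≡25=z; t(19)→11·19+15≡16=q (all mod 26).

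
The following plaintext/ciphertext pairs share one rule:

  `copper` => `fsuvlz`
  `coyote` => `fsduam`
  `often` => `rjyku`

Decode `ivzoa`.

The shift increases by 1 at each position, starting from +3: 3, 4, 5, ….
Undoing it on ivzoa: i−3=f, v−4=r, z−5=u, o−6=i, a−7=t.

fruit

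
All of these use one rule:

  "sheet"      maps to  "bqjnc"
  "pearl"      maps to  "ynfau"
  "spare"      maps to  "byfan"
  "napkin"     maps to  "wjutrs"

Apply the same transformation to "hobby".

Shifts by position in sheet: pos 0: s→b (+9), pos 1: h→q (+9), pos 2: e→j (+5), pos 3: e→n (+9), pos 4: t→c (+9) — repeating every 3. A repeating key of period 3 is used — shifts +9, +9, +5 over and over.
On hobby: h+9=q, o+9=x, b+5=g, b+9=k, y+9=h.

qxgkh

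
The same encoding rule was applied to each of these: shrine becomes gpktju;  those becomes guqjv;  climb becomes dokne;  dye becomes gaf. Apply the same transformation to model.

The output letters match the input read backwards, each shifted +2: shrine reversed is enirhs. The word is reversed, then every letter is shifted forward by 2.
For model: reverse → ledom; then shift: l+2=n, e+2=g, d+2=f, o+2=q, m+2=o.

ngfqo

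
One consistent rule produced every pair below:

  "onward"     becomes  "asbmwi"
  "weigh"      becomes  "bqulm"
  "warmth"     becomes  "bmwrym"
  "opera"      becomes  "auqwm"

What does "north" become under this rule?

sawym

The shift depends on letter class: consonant n→s is +5, but vowel o→a is +12. The rule splits by letter class: vowels +12, consonants +5.
On north: n(cons)+5=s, o(vowel)+12=a, r(cons)+5=w, t(cons)+5=y, h(cons)+5=m.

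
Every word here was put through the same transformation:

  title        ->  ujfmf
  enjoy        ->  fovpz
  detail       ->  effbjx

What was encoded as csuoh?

A repeating key of period 3 is used — shifts +1, +1, +12 over and over.
Decoding csuoh: c−1=b, s−1=r, u−12=i, o−1=n, h−1=g.

bring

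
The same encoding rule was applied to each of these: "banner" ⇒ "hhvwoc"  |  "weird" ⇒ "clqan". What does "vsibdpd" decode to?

plaster

In banner: b→h is +6, a→h is +7, n→v is +8, n→w is +9 — the shift increases by 1 each position. The shift increases by 1 at each position, starting from +6: 6, 7, 8, ….
Reversing it on vsibdpd: v−6=p, s−7=l, i−8=a, b−9=s, d−10=t, p−11=e, d−12=r.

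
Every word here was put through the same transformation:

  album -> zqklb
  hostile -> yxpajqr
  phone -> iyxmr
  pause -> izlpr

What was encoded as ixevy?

a(0)→z(25) and l(11)→q(16) fit y≡11x+25 (mod 26); the inverse of 11 mod 26 is 19. Each letter's alphabet position (a=0..z=25) is mapped through 11·x+25 mod 26 — an affine cipher.
Reversing it on ixevy: i(8)→19·(8−25)≡15=p; x(23)→19·(23−25)≡14=o; e(4)→19·(4−25)≡17=r; v(21)→19·(21−25)≡2=c; y(24)→19·(24−25)≡7=h (all mod 26).

porch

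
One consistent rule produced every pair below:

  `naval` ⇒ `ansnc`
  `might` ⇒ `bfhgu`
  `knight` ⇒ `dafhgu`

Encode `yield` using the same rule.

pfjck

n(13)→a(0) and a(0)→n(13) fit y≡25x+13 (mod 26); the inverse of 25 mod 26 is 25. This is an affine cipher: with a=0,…,z=25, each position x becomes (25x+13) mod 26.
For yield: y(24)→25·24+13≡15=p; i(8)→25·8+13≡5=f; e(4)→25·4+13≡9=j; l(11)→25·11+13≡2=c; d(3)→25·3+13≡10=k (all mod 26).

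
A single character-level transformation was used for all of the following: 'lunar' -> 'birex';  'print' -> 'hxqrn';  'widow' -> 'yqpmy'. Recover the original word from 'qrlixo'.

injury

This is an affine cipher: with a=0,…,z=25, each position x becomes (21x+4) mod 26.
Decoding qrlixo: q(16)→5·(16−4)≡8=i; r(17)→5·(17−4)≡13=n; l(11)→5·(11−4)≡9=j; i(8)→5·(8−4)≡20=u; x(23)→5·(23−4)≡17=r; o(14)→5·(14−4)≡24=y (all mod 26).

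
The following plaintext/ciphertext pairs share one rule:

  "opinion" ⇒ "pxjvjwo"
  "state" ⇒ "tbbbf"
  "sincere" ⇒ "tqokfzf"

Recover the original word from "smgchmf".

refugee

Shifts by position in opinion: pos 0: o→p (+1), pos 1: p→x (+8), pos 2: i→j (+1), pos 3: n→v (+8) — repeating every 2. The shifts repeat in a cycle of length 2: positions 0,1,… shift by +1, +8, then the pattern repeats.
Decoding smgchmf: s−1=r, m−8=e, g−1=f, c−8=u, h−1=g, m−8=e, f−1=e.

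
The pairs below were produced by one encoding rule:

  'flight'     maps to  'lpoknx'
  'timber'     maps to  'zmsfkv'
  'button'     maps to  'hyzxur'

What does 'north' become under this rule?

tsxxn

Shifts by position in flight: pos 0: f→l (+6), pos 1: l→p (+4), pos 2: i→o (+6), pos 3: g→k (+4) — repeating every 2. The shifts repeat in a cycle of length 2: positions 0,1,… shift by +6, +4, then the pattern repeats.
Applying it to north: n+6=t, o+4=s, r+6=x, t+4=x, h+6=n.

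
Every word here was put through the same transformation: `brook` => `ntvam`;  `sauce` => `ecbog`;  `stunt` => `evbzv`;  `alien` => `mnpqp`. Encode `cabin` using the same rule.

Shifts by position in brook: pos 0: b→n (+12), pos 1: r→t (+2), pos 2: o→v (+7), pos 3: o→a (+12), pos 4: k→m (+2) — repeating every 3. The shifts repeat in a cycle of length 3: positions 0,1,… shift by +12, +2, +7, then the pattern repeats.
Applying it to cabin: c+12=o, a+2=c, b+7=i, i+12=u, n+2=p.

ociup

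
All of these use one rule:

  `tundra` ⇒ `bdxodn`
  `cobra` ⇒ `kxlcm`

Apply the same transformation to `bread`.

jaolp

In tundra: t→b is +8, u→d is +9, n→x is +10, d→o is +11 — the shift increases by 1 each position. Letter i (0-indexed) is shifted by i+8, so successive shifts are 8, 9, 10, ….
Applying it to bread: b+8=j, r+9=a, e+10=o, a+11=l, d+12=p.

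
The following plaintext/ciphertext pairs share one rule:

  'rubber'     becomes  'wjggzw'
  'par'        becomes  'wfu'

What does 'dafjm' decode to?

heavy

The output letters match the input read backwards, each shifted +5: rubber reversed is rebbur. Two steps: reverse the string, then apply a Caesar shift of +5.
Decoding dafjm: shift back: d−5=y, a−5=v, f−5=a, j−5=e, m−5=h → yvaeh; then reverse → heavy.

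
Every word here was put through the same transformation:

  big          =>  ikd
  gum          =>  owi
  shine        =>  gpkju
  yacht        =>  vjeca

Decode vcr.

The output letters match the input read backwards, each shifted +2: big reversed is gib. Read the word backwards and shift each letter +2.
Reversing it on vcr: shift back: v−2=t, c−2=a, r−2=p → tap; then reverse → pat.

pat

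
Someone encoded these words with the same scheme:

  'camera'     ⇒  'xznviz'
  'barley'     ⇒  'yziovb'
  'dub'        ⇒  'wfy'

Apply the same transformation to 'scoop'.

Each pair mirrors across the alphabet (c↔x, a↔z, m↔n): positions sum to 25. This is the alphabet-reversal cipher (Atbash): a becomes z, b becomes y, etc.
On scoop: s↔h, c↔x, o↔l, o↔l, p↔k.

hxllk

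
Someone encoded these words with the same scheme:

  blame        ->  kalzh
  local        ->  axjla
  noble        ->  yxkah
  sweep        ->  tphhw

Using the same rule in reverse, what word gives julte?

crash

b(1)→k(10) and l(11)→a(0) fit y≡25x+11 (mod 26); the inverse of 25 mod 26 is 25. Each letter's alphabet position (a=0..z=25) is mapped through 25·x+11 mod 26 — an affine cipher.
Reversing it on julte: j(9)→25·(9−11)≡2=c; u(20)→25·(20−11)≡17=r; l(11)→25·(11−11)≡0=a; t(19)→25·(19−11)≡18=s; e(4)→25·(4−11)≡7=h (all mod 26).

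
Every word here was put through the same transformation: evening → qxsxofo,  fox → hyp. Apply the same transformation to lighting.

qxsdrqsv

The output letters match the input read backwards, each shifted +10: evening reversed is gnineve. Two steps: reverse the string, then apply a Caesar shift of +10.
Applying it to lighting: reverse → gnithgil; then shift: g+10=q, n+10=x, i+10=s, t+10=d, h+10=r, g+10=q, i+10=s, l+10=v.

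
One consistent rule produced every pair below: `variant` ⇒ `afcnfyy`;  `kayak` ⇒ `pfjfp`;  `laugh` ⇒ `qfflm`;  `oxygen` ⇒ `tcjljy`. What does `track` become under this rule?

ywlhp

A repeating key of period 3 is used — shifts +5, +5, +11 over and over.
For track: t+5=y, r+5=w, a+11=l, c+5=h, k+5=p.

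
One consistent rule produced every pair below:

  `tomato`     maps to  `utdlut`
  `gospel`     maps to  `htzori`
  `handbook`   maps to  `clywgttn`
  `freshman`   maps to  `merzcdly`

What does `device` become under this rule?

wrkxbr

t(19)→u(20) and o(14)→t(19) fit y≡21x+11 (mod 26); the inverse of 21 mod 26 is 5. Each letter's alphabet position (a=0..z=25) is mapped through 21·x+11 mod 26 — an affine cipher.
Applying it to device: d(3)→21·3+11≡22=w; e(4)→21·4+11≡17=r; v(21)→21·21+11≡10=k; i(8)→21·8+11≡23=x; c(2)→21·2+11≡1=b; e(4)→21·4+11≡17=r (all mod 26).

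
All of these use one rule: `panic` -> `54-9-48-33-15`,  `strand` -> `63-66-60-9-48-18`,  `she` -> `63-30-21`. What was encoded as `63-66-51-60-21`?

p(#16)→54 and a(#1)→9: differences scale by 3, so n = 3·pos + 6. With a=1..z=26, the number is 3·pos + 6.
Decoding 63-66-51-60-21: 63→(63−6)÷3=19=s, 66→(66−6)÷3=20=t, 51→(51−6)÷3=15=o, 60→(60−6)÷3=18=r, 21→(21−6)÷3=5=e.

store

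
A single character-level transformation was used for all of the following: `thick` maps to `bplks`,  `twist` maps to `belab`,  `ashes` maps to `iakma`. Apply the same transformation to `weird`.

emlzl

A repeating key of period 3 is used — shifts +8, +8, +3 over and over.
For weird: w+8=e, e+8=m, i+3=l, r+8=z, d+8=l.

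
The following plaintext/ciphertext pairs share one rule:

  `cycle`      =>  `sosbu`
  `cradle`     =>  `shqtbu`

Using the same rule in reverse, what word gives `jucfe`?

This is a Caesar cipher with shift 16.
Decoding jucfe: j−16=t, u−16=e, c−16=m, f−16=p, e−16=o.

tempo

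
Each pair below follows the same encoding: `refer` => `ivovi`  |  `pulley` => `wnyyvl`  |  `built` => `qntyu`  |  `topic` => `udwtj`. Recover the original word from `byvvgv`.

sleeve

r(17)→i(8) and e(4)→v(21) fit y≡19x+23 (mod 26); the inverse of 19 mod 26 is 11. This is an affine cipher: with a=0,…,z=25, each position x becomes (19x+23) mod 26.
Reversing it on byvvgv: b(1)→11·(1−23)≡18=s; y(24)→11·(24−23)≡11=l; v(21)→11·(21−23)≡4=e; v(21)→11·(21−23)≡4=e; g(6)→11·(6−23)≡21=v; v(21)→11·(21−23)≡4=e (all mod 26).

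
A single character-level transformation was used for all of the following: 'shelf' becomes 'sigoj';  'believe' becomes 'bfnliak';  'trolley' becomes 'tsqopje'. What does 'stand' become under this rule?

sucqh

Each letter shifts forward by its position index (0, 1, 2, …) — the shift grows by one for each successive letter.
Applying it to stand: s+0=s, t+1=u, a+2=c, n+3=q, d+4=h.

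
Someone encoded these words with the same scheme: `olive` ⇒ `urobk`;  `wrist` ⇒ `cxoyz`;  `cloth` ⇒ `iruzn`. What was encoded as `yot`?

Compare letters: o→u is +6, l→r is +6, i→o is +6 — a constant shift. It's a constant shift of +6 (ROT6).
Undoing it on yot: y−6=s, o−6=i, t−6=n.

sin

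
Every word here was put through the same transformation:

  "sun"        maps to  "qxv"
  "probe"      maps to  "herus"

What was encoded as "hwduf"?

The output letters match the input read backwards, each shifted +3: sun reversed is nus. Read the word backwards and shift each letter +3.
Decoding hwduf: shift back: h−3=e, w−3=t, d−3=a, u−3=r, f−3=c → etarc; then reverse → crate.

crate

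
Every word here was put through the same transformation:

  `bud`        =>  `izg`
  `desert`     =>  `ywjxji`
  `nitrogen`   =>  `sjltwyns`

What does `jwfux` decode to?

The output letters match the input read backwards, each shifted +5: bud reversed is dub. Read the word backwards and shift each letter +5.
Reversing it on jwfux: shift back: j−5=e, w−5=r, f−5=a, u−5=p, x−5=s → eraps; then reverse → spare.

spare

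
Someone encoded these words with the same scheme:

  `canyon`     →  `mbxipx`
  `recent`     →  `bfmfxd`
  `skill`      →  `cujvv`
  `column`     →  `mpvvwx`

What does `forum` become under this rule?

The shift depends on letter class: consonant c→m is +10, but vowel a→b is +1. The rule splits by letter class: vowels +1, consonants +10.
On forum: f(cons)+10=p, o(vowel)+1=p, r(cons)+10=b, u(vowel)+1=v, m(cons)+10=w.

ppbvw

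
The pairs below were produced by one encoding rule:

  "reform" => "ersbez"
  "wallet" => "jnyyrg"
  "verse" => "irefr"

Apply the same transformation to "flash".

This is a Caesar cipher with shift 13.
For flash: f+13=s, l+13=y, a+13=n, s+13=f, h+13=u.

synfu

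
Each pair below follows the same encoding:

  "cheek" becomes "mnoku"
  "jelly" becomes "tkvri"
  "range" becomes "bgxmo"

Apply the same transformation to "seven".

ckfkx

Shifts by position in cheek: pos 0: c→m (+10), pos 1: h→n (+6), pos 2: e→o (+10), pos 3: e→k (+6) — repeating every 2. The shifts repeat in a cycle of length 2: positions 0,1,… shift by +10, +6, then the pattern repeats.
Applying it to seven: s+10=c, e+6=k, v+10=f, e+6=k, n+10=x.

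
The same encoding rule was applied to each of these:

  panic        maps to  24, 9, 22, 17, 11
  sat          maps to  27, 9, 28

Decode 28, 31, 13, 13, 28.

tweet

p is letter #16 and maps to 24: an offset of 8. Letters become their 1-based position plus 8 (so a→9, b→10, …).
Reversing it on 28, 31, 13, 13, 28: 28→(28−8)÷1=20=t, 31→(31−8)÷1=23=w, 13→(13−8)÷1=5=e, 13→(13−8)÷1=5=e, 28→(28−8)÷1=20=t.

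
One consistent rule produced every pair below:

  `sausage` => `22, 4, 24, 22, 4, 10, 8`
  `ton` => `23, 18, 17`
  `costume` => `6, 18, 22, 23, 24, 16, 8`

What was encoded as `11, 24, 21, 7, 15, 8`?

hurdle

Each letter is replaced by its alphabet position (a=1..z=26) + 3.
Undoing it on 11, 24, 21, 7, 15, 8: 11→(11−3)÷1=8=h, 24→(24−3)÷1=21=u, 21→(21−3)÷1=18=r, 7→(7−3)÷1=4=d, 15→(15−3)÷1=12=l, 8→(8−3)÷1=5=e.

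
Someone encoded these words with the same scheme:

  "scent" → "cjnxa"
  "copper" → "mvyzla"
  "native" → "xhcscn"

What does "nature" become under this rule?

xhceyn

The shifts repeat in a cycle of length 3: positions 0,1,… shift by +10, +7, +9, then the pattern repeats.
Applying it to nature: n+10=x, a+7=h, t+9=c, u+10=e, r+7=y, e+9=n.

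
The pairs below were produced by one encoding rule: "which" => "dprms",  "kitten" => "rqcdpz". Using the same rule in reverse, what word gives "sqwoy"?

In which: w→d is +7, h→p is +8, i→r is +9, c→m is +10 — the shift increases by 1 each position. The shift increases by 1 at each position, starting from +7: 7, 8, 9, ….
Reversing it on sqwoy: s−7=l, q−8=i, w−9=n, o−10=e, y−11=n.

linen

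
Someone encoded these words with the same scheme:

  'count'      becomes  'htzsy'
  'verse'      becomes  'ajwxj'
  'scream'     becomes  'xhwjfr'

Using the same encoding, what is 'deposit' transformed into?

This is a Caesar cipher with shift 5.
On deposit: d+5=i, e+5=j, p+5=u, o+5=t, s+5=x, i+5=n, t+5=y.

ijutxny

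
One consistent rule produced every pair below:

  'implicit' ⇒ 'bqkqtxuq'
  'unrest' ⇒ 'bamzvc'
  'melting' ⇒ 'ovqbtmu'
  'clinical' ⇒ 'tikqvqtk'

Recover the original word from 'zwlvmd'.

vendor

The output letters match the input read backwards, each shifted +8: implicit reversed is ticilpmi. Two steps: reverse the string, then apply a Caesar shift of +8.
Reversing it on zwlvmd: shift back: z−8=r, w−8=o, l−8=d, v−8=n, m−8=e, d−8=v → rodnev; then reverse → vendor.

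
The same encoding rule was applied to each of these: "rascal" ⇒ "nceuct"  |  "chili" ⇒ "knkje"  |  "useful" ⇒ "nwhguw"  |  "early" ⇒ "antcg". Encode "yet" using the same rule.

vga

The output letters match the input read backwards, each shifted +2: rascal reversed is lacsar. Read the word backwards and shift each letter +2.
Applying it to yet: reverse → tey; then shift: t+2=v, e+2=g, y+2=a.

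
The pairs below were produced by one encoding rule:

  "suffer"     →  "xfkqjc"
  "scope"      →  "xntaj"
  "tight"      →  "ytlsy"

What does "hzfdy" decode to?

Shifts by position in suffer: pos 0: s→x (+5), pos 1: u→f (+11), pos 2: f→k (+5), pos 3: f→q (+11) — repeating every 2. The shifts repeat in a cycle of length 2: positions 0,1,… shift by +5, +11, then the pattern repeats.
Decoding hzfdy: h−5=c, z−11=o, f−5=a, d−11=s, y−5=t.

coast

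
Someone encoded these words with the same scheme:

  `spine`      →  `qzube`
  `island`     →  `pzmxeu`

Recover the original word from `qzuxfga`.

outline

The output letters match the input read backwards, each shifted +12: spine reversed is enips. Read the word backwards and shift each letter +12.
Reversing it on qzuxfga: shift back: q−12=e, z−12=n, u−12=i, x−12=l, f−12=t, g−12=u, a−12=o → eniltuo; then reverse → outline.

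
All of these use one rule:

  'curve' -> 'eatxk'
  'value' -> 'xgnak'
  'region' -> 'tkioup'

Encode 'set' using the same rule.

ukv

The shift depends on letter class: consonant c→e is +2, but vowel u→a is +6. Vowels shift forward by 6 and consonants shift forward by 2.
Applying it to set: s(cons)+2=u, e(vowel)+6=k, t(cons)+2=v.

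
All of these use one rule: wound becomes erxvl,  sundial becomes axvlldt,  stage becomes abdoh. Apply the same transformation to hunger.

pxvohz

The shift depends on letter class: consonant w→e is +8, but vowel o→r is +3. Two shifts are in play — +3 for a/e/i/o/u, +8 for every other letter.
On hunger: h(cons)+8=p, u(vowel)+3=x, n(cons)+8=v, g(cons)+8=o, e(vowel)+3=h, r(cons)+8=z.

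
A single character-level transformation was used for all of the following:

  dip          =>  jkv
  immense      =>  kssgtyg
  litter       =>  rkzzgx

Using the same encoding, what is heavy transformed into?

The shift depends on letter class: consonant d→j is +6, but vowel i→k is +2. The rule splits by letter class: vowels +2, consonants +6.
On heavy: h(cons)+6=n, e(vowel)+2=g, a(vowel)+2=c, v(cons)+6=b, y(cons)+6=e.

ngcbe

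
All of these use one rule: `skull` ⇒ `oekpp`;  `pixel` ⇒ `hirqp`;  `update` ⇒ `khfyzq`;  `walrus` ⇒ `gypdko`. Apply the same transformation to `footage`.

bwwzymq

Each letter's alphabet position (a=0..z=25) is mapped through 11·x+24 mod 26 — an affine cipher.
For footage: f(5)→11·5+24≡1=b; o(14)→11·14+24≡22=w; o(14)→11·14+24≡22=w; t(19)→11·19+24≡25=z; a(0)→11·0+24≡24=y; g(6)→11·6+24≡12=m; e(4)→11·4+24≡16=q (all mod 26).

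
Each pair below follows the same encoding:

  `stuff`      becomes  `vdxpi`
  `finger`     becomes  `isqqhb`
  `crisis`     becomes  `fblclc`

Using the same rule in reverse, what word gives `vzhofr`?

speech

Shifts by position in stuff: pos 0: s→v (+3), pos 1: t→d (+10), pos 2: u→x (+3), pos 3: f→p (+10) — repeating every 2. A repeating key of period 2 is used — shifts +3, +10 over and over.
Reversing it on vzhofr: v−3=s, z−10=p, h−3=e, o−10=e, f−3=c, r−10=h.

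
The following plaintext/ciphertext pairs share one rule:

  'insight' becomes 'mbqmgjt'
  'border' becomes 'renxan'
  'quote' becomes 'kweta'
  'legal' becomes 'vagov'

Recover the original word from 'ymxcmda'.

midwife

i(8)→m(12) and n(13)→b(1) fit y≡3x+14 (mod 26); the inverse of 3 mod 26 is 9. This is an affine cipher: with a=0,…,z=25, each position x becomes (3x+14) mod 26.
Decoding ymxcmda: y(24)→9·(24−14)≡12=m; m(12)→9·(12−14)≡8=i; x(23)→9·(23−14)≡3=d; c(2)→9·(2−14)≡22=w; m(12)→9·(12−14)≡8=i; d(3)→9·(3−14)≡5=f; a(0)→9·(0−14)≡4=e (all mod 26).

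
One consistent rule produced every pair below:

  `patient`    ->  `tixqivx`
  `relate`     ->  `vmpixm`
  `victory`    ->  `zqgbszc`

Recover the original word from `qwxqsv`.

motion

Shifts by position in patient: pos 0: p→t (+4), pos 1: a→i (+8), pos 2: t→x (+4), pos 3: i→q (+8) — repeating every 2. It's a Vigenère-style cipher with numeric key [4,8]: position i shifts by key[i mod 2].
Undoing it on qwxqsv: q−4=m, w−8=o, x−4=t, q−8=i, s−4=o, v−8=n.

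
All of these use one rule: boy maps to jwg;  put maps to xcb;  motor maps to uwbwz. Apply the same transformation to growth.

It's a constant shift of +8 (ROT8).
Applying it to growth: g+8=o, r+8=z, o+8=w, w+8=e, t+8=b, h+8=p.

ozwebp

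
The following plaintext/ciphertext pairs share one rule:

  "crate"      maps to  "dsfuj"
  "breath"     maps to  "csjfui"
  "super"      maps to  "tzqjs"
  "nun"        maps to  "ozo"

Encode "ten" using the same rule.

ujo

Two shifts are in play — +5 for a/e/i/o/u, +1 for every other letter.
For ten: t(cons)+1=u, e(vowel)+5=j, n(cons)+1=o.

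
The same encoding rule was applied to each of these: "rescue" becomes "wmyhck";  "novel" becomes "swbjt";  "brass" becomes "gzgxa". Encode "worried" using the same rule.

Shifts by position in rescue: pos 0: r→w (+5), pos 1: e→m (+8), pos 2: s→y (+6), pos 3: c→h (+5), pos 4: u→c (+8), pos 5: e→k (+6) — repeating every 3. A repeating key of period 3 is used — shifts +5, +8, +6 over and over.
On worried: w+5=b, o+8=w, r+6=x, r+5=w, i+8=q, e+6=k, d+5=i.

bwxwqki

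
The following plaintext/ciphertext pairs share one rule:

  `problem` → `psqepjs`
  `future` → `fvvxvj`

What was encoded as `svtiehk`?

surface

In problem: p→p is +0, r→s is +1, o→q is +2, b→e is +3 — the shift increases by 1 each position. The shift increases by 1 at each position, starting from +0: 0, 1, 2, ….
Reversing it on svtiehk: s−0=s, v−1=u, t−2=r, i−3=f, e−4=a, h−5=c, k−6=e.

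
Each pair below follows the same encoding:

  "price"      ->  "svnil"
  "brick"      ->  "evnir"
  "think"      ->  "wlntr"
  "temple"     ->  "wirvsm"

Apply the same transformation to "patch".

The shift increases by 1 at each position, starting from +3: 3, 4, 5, ….
On patch: p+3=s, a+4=e, t+5=y, c+6=i, h+7=o.

seyio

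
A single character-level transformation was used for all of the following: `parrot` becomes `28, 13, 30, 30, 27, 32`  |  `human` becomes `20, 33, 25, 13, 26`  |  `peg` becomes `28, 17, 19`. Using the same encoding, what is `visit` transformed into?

p is letter #16 and maps to 28: an offset of 12. Each letter is replaced by its alphabet position (a=1..z=26) + 12.
For visit: v=22→34, i=9→21, s=19→31, i=9→21, t=20→32.

34, 21, 31, 21, 32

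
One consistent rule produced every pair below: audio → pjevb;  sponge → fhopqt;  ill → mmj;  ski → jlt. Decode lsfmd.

The output letters match the input read backwards, each shifted +1: audio reversed is oidua. Read the word backwards and shift each letter +1.
Undoing it on lsfmd: shift back: l−1=k, s−1=r, f−1=e, m−1=l, d−1=c → krelc; then reverse → clerk.

clerk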